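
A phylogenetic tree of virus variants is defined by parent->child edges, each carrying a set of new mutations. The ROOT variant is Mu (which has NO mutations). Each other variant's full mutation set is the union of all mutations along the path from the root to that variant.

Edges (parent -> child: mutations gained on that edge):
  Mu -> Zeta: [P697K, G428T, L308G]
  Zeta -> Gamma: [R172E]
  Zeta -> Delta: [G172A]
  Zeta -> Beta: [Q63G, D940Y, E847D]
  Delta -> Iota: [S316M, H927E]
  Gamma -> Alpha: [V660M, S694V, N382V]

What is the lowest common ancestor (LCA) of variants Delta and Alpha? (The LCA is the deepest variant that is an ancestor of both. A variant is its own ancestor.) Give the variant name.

Path from root to Delta: Mu -> Zeta -> Delta
  ancestors of Delta: {Mu, Zeta, Delta}
Path from root to Alpha: Mu -> Zeta -> Gamma -> Alpha
  ancestors of Alpha: {Mu, Zeta, Gamma, Alpha}
Common ancestors: {Mu, Zeta}
Walk up from Alpha: Alpha (not in ancestors of Delta), Gamma (not in ancestors of Delta), Zeta (in ancestors of Delta), Mu (in ancestors of Delta)
Deepest common ancestor (LCA) = Zeta

Answer: Zeta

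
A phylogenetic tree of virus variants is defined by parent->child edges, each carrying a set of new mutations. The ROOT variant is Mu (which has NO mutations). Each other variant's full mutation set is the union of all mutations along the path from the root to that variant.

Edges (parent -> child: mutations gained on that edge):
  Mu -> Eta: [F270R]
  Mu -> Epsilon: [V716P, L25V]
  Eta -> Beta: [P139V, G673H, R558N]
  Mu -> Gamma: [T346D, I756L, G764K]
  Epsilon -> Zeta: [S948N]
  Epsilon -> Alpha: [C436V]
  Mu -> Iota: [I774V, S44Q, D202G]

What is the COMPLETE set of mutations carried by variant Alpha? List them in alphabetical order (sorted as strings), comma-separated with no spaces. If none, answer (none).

Answer: C436V,L25V,V716P

Derivation:
At Mu: gained [] -> total []
At Epsilon: gained ['V716P', 'L25V'] -> total ['L25V', 'V716P']
At Alpha: gained ['C436V'] -> total ['C436V', 'L25V', 'V716P']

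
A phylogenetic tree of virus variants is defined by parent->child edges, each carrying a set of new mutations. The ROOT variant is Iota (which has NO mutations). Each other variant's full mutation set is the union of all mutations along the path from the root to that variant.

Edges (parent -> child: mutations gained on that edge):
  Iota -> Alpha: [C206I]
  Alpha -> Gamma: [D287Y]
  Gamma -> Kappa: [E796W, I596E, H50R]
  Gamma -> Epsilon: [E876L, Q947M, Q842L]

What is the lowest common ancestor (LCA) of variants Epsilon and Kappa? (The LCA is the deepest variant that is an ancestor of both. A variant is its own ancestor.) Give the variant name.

Answer: Gamma

Derivation:
Path from root to Epsilon: Iota -> Alpha -> Gamma -> Epsilon
  ancestors of Epsilon: {Iota, Alpha, Gamma, Epsilon}
Path from root to Kappa: Iota -> Alpha -> Gamma -> Kappa
  ancestors of Kappa: {Iota, Alpha, Gamma, Kappa}
Common ancestors: {Iota, Alpha, Gamma}
Walk up from Kappa: Kappa (not in ancestors of Epsilon), Gamma (in ancestors of Epsilon), Alpha (in ancestors of Epsilon), Iota (in ancestors of Epsilon)
Deepest common ancestor (LCA) = Gamma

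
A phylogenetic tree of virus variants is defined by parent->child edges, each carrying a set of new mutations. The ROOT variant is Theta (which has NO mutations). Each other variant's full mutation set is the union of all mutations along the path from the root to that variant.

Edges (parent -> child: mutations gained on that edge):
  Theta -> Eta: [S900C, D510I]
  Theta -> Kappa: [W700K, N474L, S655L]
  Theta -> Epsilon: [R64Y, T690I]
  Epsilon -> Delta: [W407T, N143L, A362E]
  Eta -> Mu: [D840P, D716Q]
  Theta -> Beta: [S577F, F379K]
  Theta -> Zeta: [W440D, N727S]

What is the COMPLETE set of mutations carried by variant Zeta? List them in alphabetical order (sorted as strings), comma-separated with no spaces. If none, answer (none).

At Theta: gained [] -> total []
At Zeta: gained ['W440D', 'N727S'] -> total ['N727S', 'W440D']

Answer: N727S,W440D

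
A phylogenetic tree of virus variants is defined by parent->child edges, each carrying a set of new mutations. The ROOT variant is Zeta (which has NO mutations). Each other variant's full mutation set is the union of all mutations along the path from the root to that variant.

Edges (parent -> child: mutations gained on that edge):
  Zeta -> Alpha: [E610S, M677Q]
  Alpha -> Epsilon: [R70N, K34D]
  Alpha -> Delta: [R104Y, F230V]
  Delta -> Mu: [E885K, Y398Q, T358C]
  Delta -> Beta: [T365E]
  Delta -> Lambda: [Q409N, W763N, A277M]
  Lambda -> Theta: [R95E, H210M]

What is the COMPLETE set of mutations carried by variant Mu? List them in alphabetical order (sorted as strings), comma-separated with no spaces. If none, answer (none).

At Zeta: gained [] -> total []
At Alpha: gained ['E610S', 'M677Q'] -> total ['E610S', 'M677Q']
At Delta: gained ['R104Y', 'F230V'] -> total ['E610S', 'F230V', 'M677Q', 'R104Y']
At Mu: gained ['E885K', 'Y398Q', 'T358C'] -> total ['E610S', 'E885K', 'F230V', 'M677Q', 'R104Y', 'T358C', 'Y398Q']

Answer: E610S,E885K,F230V,M677Q,R104Y,T358C,Y398Q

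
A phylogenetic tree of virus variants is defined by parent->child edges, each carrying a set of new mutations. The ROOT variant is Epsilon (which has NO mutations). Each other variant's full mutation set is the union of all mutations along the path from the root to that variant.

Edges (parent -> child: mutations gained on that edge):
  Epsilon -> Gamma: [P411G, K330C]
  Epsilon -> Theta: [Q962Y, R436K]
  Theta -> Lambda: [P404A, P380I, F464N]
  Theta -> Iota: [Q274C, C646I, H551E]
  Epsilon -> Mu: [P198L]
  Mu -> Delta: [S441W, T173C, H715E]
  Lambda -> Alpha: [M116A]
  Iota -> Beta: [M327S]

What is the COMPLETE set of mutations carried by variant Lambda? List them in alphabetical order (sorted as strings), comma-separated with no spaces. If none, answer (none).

At Epsilon: gained [] -> total []
At Theta: gained ['Q962Y', 'R436K'] -> total ['Q962Y', 'R436K']
At Lambda: gained ['P404A', 'P380I', 'F464N'] -> total ['F464N', 'P380I', 'P404A', 'Q962Y', 'R436K']

Answer: F464N,P380I,P404A,Q962Y,R436K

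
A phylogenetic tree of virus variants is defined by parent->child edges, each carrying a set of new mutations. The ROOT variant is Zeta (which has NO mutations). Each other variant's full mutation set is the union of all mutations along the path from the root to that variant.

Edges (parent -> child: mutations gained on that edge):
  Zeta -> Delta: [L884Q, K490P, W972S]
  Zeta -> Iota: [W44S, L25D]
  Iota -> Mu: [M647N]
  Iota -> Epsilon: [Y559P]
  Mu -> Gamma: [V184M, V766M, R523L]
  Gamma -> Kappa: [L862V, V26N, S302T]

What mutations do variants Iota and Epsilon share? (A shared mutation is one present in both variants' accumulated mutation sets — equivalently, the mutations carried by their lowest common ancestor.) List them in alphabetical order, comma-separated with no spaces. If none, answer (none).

Accumulating mutations along path to Iota:
  At Zeta: gained [] -> total []
  At Iota: gained ['W44S', 'L25D'] -> total ['L25D', 'W44S']
Mutations(Iota) = ['L25D', 'W44S']
Accumulating mutations along path to Epsilon:
  At Zeta: gained [] -> total []
  At Iota: gained ['W44S', 'L25D'] -> total ['L25D', 'W44S']
  At Epsilon: gained ['Y559P'] -> total ['L25D', 'W44S', 'Y559P']
Mutations(Epsilon) = ['L25D', 'W44S', 'Y559P']
Intersection: ['L25D', 'W44S'] ∩ ['L25D', 'W44S', 'Y559P'] = ['L25D', 'W44S']

Answer: L25D,W44S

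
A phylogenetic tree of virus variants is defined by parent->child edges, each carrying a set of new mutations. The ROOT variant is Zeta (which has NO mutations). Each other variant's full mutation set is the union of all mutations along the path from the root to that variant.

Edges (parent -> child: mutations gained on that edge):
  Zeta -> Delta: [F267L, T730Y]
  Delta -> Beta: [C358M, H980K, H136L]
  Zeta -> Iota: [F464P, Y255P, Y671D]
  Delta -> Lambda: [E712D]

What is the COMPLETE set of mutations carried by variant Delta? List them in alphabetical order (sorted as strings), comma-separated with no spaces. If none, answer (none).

At Zeta: gained [] -> total []
At Delta: gained ['F267L', 'T730Y'] -> total ['F267L', 'T730Y']

Answer: F267L,T730Y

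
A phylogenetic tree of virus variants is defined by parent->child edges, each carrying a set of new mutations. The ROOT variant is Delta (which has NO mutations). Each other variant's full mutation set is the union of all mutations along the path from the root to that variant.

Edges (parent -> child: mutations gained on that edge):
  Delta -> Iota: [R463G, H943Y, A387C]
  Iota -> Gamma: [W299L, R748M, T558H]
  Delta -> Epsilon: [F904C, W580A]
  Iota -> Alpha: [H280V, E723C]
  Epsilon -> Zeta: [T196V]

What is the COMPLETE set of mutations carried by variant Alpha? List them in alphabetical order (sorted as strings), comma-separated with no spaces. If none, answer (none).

Answer: A387C,E723C,H280V,H943Y,R463G

Derivation:
At Delta: gained [] -> total []
At Iota: gained ['R463G', 'H943Y', 'A387C'] -> total ['A387C', 'H943Y', 'R463G']
At Alpha: gained ['H280V', 'E723C'] -> total ['A387C', 'E723C', 'H280V', 'H943Y', 'R463G']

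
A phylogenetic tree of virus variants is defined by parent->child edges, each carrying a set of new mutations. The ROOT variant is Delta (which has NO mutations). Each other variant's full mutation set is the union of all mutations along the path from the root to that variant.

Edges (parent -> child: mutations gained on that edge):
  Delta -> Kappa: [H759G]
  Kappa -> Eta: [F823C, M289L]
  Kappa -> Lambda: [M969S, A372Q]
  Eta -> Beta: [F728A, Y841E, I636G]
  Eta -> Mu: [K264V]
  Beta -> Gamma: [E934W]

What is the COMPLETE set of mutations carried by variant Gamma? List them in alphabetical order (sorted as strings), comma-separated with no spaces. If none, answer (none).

Answer: E934W,F728A,F823C,H759G,I636G,M289L,Y841E

Derivation:
At Delta: gained [] -> total []
At Kappa: gained ['H759G'] -> total ['H759G']
At Eta: gained ['F823C', 'M289L'] -> total ['F823C', 'H759G', 'M289L']
At Beta: gained ['F728A', 'Y841E', 'I636G'] -> total ['F728A', 'F823C', 'H759G', 'I636G', 'M289L', 'Y841E']
At Gamma: gained ['E934W'] -> total ['E934W', 'F728A', 'F823C', 'H759G', 'I636G', 'M289L', 'Y841E']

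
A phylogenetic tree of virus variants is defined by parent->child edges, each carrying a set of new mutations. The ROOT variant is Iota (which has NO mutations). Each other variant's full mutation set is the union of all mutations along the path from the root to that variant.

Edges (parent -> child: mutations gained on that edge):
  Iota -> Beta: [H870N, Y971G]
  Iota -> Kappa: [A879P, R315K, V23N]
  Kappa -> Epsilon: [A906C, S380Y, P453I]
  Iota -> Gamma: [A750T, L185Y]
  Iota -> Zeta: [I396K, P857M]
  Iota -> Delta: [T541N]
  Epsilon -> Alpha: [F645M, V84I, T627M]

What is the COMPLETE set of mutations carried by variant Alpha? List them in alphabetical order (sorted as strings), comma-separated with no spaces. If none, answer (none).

Answer: A879P,A906C,F645M,P453I,R315K,S380Y,T627M,V23N,V84I

Derivation:
At Iota: gained [] -> total []
At Kappa: gained ['A879P', 'R315K', 'V23N'] -> total ['A879P', 'R315K', 'V23N']
At Epsilon: gained ['A906C', 'S380Y', 'P453I'] -> total ['A879P', 'A906C', 'P453I', 'R315K', 'S380Y', 'V23N']
At Alpha: gained ['F645M', 'V84I', 'T627M'] -> total ['A879P', 'A906C', 'F645M', 'P453I', 'R315K', 'S380Y', 'T627M', 'V23N', 'V84I']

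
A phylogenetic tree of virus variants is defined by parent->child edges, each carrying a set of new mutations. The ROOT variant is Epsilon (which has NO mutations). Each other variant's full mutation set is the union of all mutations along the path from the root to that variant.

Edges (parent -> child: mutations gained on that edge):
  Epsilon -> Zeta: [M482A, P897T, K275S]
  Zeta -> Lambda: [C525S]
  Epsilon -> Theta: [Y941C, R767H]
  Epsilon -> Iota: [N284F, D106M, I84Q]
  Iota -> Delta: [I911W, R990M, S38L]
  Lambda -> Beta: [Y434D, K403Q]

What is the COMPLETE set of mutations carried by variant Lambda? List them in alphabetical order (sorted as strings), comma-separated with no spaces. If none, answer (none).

Answer: C525S,K275S,M482A,P897T

Derivation:
At Epsilon: gained [] -> total []
At Zeta: gained ['M482A', 'P897T', 'K275S'] -> total ['K275S', 'M482A', 'P897T']
At Lambda: gained ['C525S'] -> total ['C525S', 'K275S', 'M482A', 'P897T']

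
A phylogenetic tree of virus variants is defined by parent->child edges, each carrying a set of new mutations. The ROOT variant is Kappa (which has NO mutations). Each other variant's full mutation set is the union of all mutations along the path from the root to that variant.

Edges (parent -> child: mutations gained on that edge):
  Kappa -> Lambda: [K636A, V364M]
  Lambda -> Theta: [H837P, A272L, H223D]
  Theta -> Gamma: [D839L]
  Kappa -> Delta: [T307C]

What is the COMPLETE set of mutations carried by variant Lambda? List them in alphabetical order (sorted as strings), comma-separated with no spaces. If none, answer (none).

At Kappa: gained [] -> total []
At Lambda: gained ['K636A', 'V364M'] -> total ['K636A', 'V364M']

Answer: K636A,V364M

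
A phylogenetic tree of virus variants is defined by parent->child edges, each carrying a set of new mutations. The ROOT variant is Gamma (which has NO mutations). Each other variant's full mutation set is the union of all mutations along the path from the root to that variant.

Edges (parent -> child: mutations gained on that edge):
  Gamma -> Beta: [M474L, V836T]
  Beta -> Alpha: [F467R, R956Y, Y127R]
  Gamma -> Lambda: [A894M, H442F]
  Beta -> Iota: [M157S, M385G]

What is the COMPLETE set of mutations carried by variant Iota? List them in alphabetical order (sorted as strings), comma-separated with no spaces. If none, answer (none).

Answer: M157S,M385G,M474L,V836T

Derivation:
At Gamma: gained [] -> total []
At Beta: gained ['M474L', 'V836T'] -> total ['M474L', 'V836T']
At Iota: gained ['M157S', 'M385G'] -> total ['M157S', 'M385G', 'M474L', 'V836T']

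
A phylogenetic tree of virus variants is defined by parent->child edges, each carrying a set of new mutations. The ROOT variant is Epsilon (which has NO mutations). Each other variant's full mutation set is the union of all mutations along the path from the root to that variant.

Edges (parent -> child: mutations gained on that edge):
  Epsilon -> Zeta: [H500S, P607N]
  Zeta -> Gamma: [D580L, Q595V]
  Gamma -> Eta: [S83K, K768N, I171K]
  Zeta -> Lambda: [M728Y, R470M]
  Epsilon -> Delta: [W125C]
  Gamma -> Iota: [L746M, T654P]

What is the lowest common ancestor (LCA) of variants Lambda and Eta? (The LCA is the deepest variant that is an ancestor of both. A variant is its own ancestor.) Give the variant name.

Path from root to Lambda: Epsilon -> Zeta -> Lambda
  ancestors of Lambda: {Epsilon, Zeta, Lambda}
Path from root to Eta: Epsilon -> Zeta -> Gamma -> Eta
  ancestors of Eta: {Epsilon, Zeta, Gamma, Eta}
Common ancestors: {Epsilon, Zeta}
Walk up from Eta: Eta (not in ancestors of Lambda), Gamma (not in ancestors of Lambda), Zeta (in ancestors of Lambda), Epsilon (in ancestors of Lambda)
Deepest common ancestor (LCA) = Zeta

Answer: Zeta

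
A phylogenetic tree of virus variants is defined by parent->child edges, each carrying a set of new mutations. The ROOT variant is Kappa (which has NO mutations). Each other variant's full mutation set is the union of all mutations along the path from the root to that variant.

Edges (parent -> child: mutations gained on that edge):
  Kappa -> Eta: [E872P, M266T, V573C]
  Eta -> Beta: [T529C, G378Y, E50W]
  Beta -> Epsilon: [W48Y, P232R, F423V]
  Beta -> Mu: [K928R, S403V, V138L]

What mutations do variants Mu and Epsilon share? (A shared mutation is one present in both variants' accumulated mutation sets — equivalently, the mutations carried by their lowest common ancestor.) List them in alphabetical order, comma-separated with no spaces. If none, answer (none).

Answer: E50W,E872P,G378Y,M266T,T529C,V573C

Derivation:
Accumulating mutations along path to Mu:
  At Kappa: gained [] -> total []
  At Eta: gained ['E872P', 'M266T', 'V573C'] -> total ['E872P', 'M266T', 'V573C']
  At Beta: gained ['T529C', 'G378Y', 'E50W'] -> total ['E50W', 'E872P', 'G378Y', 'M266T', 'T529C', 'V573C']
  At Mu: gained ['K928R', 'S403V', 'V138L'] -> total ['E50W', 'E872P', 'G378Y', 'K928R', 'M266T', 'S403V', 'T529C', 'V138L', 'V573C']
Mutations(Mu) = ['E50W', 'E872P', 'G378Y', 'K928R', 'M266T', 'S403V', 'T529C', 'V138L', 'V573C']
Accumulating mutations along path to Epsilon:
  At Kappa: gained [] -> total []
  At Eta: gained ['E872P', 'M266T', 'V573C'] -> total ['E872P', 'M266T', 'V573C']
  At Beta: gained ['T529C', 'G378Y', 'E50W'] -> total ['E50W', 'E872P', 'G378Y', 'M266T', 'T529C', 'V573C']
  At Epsilon: gained ['W48Y', 'P232R', 'F423V'] -> total ['E50W', 'E872P', 'F423V', 'G378Y', 'M266T', 'P232R', 'T529C', 'V573C', 'W48Y']
Mutations(Epsilon) = ['E50W', 'E872P', 'F423V', 'G378Y', 'M266T', 'P232R', 'T529C', 'V573C', 'W48Y']
Intersection: ['E50W', 'E872P', 'G378Y', 'K928R', 'M266T', 'S403V', 'T529C', 'V138L', 'V573C'] ∩ ['E50W', 'E872P', 'F423V', 'G378Y', 'M266T', 'P232R', 'T529C', 'V573C', 'W48Y'] = ['E50W', 'E872P', 'G378Y', 'M266T', 'T529C', 'V573C']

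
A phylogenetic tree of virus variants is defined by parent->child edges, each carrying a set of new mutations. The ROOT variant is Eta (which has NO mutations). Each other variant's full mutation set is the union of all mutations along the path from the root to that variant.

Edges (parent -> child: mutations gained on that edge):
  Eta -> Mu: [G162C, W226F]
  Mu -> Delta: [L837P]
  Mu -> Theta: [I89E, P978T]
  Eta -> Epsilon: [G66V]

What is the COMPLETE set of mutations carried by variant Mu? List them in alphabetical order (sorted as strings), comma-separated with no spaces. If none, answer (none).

Answer: G162C,W226F

Derivation:
At Eta: gained [] -> total []
At Mu: gained ['G162C', 'W226F'] -> total ['G162C', 'W226F']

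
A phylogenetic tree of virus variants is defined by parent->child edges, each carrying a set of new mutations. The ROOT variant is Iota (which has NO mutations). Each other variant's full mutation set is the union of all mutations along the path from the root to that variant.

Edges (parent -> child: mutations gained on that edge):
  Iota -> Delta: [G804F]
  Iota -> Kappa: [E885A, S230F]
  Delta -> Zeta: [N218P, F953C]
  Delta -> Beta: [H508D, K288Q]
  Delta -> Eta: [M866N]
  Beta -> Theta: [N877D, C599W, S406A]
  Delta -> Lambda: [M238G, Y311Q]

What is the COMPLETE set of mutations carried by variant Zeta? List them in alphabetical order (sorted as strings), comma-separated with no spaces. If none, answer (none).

Answer: F953C,G804F,N218P

Derivation:
At Iota: gained [] -> total []
At Delta: gained ['G804F'] -> total ['G804F']
At Zeta: gained ['N218P', 'F953C'] -> total ['F953C', 'G804F', 'N218P']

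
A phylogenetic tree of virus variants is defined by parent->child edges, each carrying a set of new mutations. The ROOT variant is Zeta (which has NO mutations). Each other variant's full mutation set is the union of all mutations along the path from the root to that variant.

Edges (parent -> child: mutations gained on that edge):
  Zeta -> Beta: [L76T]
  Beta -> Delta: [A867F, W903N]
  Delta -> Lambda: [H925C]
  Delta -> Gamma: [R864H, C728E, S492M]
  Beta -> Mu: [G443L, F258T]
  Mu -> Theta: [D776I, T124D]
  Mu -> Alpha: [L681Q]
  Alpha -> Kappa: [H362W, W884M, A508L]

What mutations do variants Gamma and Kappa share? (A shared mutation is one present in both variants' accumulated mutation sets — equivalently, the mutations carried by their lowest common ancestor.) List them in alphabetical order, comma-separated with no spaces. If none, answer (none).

Answer: L76T

Derivation:
Accumulating mutations along path to Gamma:
  At Zeta: gained [] -> total []
  At Beta: gained ['L76T'] -> total ['L76T']
  At Delta: gained ['A867F', 'W903N'] -> total ['A867F', 'L76T', 'W903N']
  At Gamma: gained ['R864H', 'C728E', 'S492M'] -> total ['A867F', 'C728E', 'L76T', 'R864H', 'S492M', 'W903N']
Mutations(Gamma) = ['A867F', 'C728E', 'L76T', 'R864H', 'S492M', 'W903N']
Accumulating mutations along path to Kappa:
  At Zeta: gained [] -> total []
  At Beta: gained ['L76T'] -> total ['L76T']
  At Mu: gained ['G443L', 'F258T'] -> total ['F258T', 'G443L', 'L76T']
  At Alpha: gained ['L681Q'] -> total ['F258T', 'G443L', 'L681Q', 'L76T']
  At Kappa: gained ['H362W', 'W884M', 'A508L'] -> total ['A508L', 'F258T', 'G443L', 'H362W', 'L681Q', 'L76T', 'W884M']
Mutations(Kappa) = ['A508L', 'F258T', 'G443L', 'H362W', 'L681Q', 'L76T', 'W884M']
Intersection: ['A867F', 'C728E', 'L76T', 'R864H', 'S492M', 'W903N'] ∩ ['A508L', 'F258T', 'G443L', 'H362W', 'L681Q', 'L76T', 'W884M'] = ['L76T']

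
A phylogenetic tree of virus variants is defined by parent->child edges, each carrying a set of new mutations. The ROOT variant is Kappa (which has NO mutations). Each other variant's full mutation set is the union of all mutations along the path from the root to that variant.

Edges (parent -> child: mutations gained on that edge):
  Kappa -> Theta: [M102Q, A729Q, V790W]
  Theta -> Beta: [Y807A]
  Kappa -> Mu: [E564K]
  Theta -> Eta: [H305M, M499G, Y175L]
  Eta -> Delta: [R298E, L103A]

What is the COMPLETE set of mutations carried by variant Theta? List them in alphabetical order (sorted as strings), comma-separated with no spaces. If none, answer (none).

At Kappa: gained [] -> total []
At Theta: gained ['M102Q', 'A729Q', 'V790W'] -> total ['A729Q', 'M102Q', 'V790W']

Answer: A729Q,M102Q,V790W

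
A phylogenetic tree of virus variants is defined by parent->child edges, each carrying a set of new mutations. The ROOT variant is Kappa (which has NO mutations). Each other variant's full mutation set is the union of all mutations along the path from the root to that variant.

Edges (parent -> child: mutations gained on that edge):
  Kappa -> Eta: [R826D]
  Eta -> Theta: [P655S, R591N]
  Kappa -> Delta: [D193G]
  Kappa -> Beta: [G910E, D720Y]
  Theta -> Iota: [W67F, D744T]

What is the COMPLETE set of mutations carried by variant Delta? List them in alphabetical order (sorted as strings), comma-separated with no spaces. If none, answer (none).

At Kappa: gained [] -> total []
At Delta: gained ['D193G'] -> total ['D193G']

Answer: D193G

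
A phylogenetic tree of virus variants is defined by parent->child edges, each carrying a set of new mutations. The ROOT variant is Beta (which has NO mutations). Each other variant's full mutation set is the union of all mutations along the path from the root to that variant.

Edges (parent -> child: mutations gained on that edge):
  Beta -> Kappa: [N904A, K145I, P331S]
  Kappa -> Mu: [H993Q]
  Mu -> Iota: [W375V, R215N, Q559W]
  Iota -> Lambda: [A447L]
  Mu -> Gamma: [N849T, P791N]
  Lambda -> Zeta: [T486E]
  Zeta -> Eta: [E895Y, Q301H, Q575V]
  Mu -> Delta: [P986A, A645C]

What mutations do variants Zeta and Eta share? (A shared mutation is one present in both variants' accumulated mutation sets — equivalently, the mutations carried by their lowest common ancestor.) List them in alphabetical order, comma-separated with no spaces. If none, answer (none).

Accumulating mutations along path to Zeta:
  At Beta: gained [] -> total []
  At Kappa: gained ['N904A', 'K145I', 'P331S'] -> total ['K145I', 'N904A', 'P331S']
  At Mu: gained ['H993Q'] -> total ['H993Q', 'K145I', 'N904A', 'P331S']
  At Iota: gained ['W375V', 'R215N', 'Q559W'] -> total ['H993Q', 'K145I', 'N904A', 'P331S', 'Q559W', 'R215N', 'W375V']
  At Lambda: gained ['A447L'] -> total ['A447L', 'H993Q', 'K145I', 'N904A', 'P331S', 'Q559W', 'R215N', 'W375V']
  At Zeta: gained ['T486E'] -> total ['A447L', 'H993Q', 'K145I', 'N904A', 'P331S', 'Q559W', 'R215N', 'T486E', 'W375V']
Mutations(Zeta) = ['A447L', 'H993Q', 'K145I', 'N904A', 'P331S', 'Q559W', 'R215N', 'T486E', 'W375V']
Accumulating mutations along path to Eta:
  At Beta: gained [] -> total []
  At Kappa: gained ['N904A', 'K145I', 'P331S'] -> total ['K145I', 'N904A', 'P331S']
  At Mu: gained ['H993Q'] -> total ['H993Q', 'K145I', 'N904A', 'P331S']
  At Iota: gained ['W375V', 'R215N', 'Q559W'] -> total ['H993Q', 'K145I', 'N904A', 'P331S', 'Q559W', 'R215N', 'W375V']
  At Lambda: gained ['A447L'] -> total ['A447L', 'H993Q', 'K145I', 'N904A', 'P331S', 'Q559W', 'R215N', 'W375V']
  At Zeta: gained ['T486E'] -> total ['A447L', 'H993Q', 'K145I', 'N904A', 'P331S', 'Q559W', 'R215N', 'T486E', 'W375V']
  At Eta: gained ['E895Y', 'Q301H', 'Q575V'] -> total ['A447L', 'E895Y', 'H993Q', 'K145I', 'N904A', 'P331S', 'Q301H', 'Q559W', 'Q575V', 'R215N', 'T486E', 'W375V']
Mutations(Eta) = ['A447L', 'E895Y', 'H993Q', 'K145I', 'N904A', 'P331S', 'Q301H', 'Q559W', 'Q575V', 'R215N', 'T486E', 'W375V']
Intersection: ['A447L', 'H993Q', 'K145I', 'N904A', 'P331S', 'Q559W', 'R215N', 'T486E', 'W375V'] ∩ ['A447L', 'E895Y', 'H993Q', 'K145I', 'N904A', 'P331S', 'Q301H', 'Q559W', 'Q575V', 'R215N', 'T486E', 'W375V'] = ['A447L', 'H993Q', 'K145I', 'N904A', 'P331S', 'Q559W', 'R215N', 'T486E', 'W375V']

Answer: A447L,H993Q,K145I,N904A,P331S,Q559W,R215N,T486E,W375V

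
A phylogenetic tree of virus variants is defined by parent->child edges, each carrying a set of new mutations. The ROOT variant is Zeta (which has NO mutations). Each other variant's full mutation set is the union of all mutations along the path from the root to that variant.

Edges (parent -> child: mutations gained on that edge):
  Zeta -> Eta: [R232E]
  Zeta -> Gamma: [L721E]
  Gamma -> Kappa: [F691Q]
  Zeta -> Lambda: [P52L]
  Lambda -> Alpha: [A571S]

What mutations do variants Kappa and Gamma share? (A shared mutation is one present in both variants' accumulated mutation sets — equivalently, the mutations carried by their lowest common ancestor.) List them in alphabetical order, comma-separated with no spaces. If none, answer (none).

Accumulating mutations along path to Kappa:
  At Zeta: gained [] -> total []
  At Gamma: gained ['L721E'] -> total ['L721E']
  At Kappa: gained ['F691Q'] -> total ['F691Q', 'L721E']
Mutations(Kappa) = ['F691Q', 'L721E']
Accumulating mutations along path to Gamma:
  At Zeta: gained [] -> total []
  At Gamma: gained ['L721E'] -> total ['L721E']
Mutations(Gamma) = ['L721E']
Intersection: ['F691Q', 'L721E'] ∩ ['L721E'] = ['L721E']

Answer: L721E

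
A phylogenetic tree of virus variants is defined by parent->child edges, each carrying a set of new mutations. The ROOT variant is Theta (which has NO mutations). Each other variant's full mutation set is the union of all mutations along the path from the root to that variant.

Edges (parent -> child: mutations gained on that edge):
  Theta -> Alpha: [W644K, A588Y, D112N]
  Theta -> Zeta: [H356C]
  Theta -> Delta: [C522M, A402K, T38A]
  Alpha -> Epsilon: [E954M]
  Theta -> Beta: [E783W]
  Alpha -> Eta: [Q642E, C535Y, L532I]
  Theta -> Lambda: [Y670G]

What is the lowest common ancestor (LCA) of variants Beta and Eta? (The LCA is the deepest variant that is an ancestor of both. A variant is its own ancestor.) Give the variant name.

Answer: Theta

Derivation:
Path from root to Beta: Theta -> Beta
  ancestors of Beta: {Theta, Beta}
Path from root to Eta: Theta -> Alpha -> Eta
  ancestors of Eta: {Theta, Alpha, Eta}
Common ancestors: {Theta}
Walk up from Eta: Eta (not in ancestors of Beta), Alpha (not in ancestors of Beta), Theta (in ancestors of Beta)
Deepest common ancestor (LCA) = Theta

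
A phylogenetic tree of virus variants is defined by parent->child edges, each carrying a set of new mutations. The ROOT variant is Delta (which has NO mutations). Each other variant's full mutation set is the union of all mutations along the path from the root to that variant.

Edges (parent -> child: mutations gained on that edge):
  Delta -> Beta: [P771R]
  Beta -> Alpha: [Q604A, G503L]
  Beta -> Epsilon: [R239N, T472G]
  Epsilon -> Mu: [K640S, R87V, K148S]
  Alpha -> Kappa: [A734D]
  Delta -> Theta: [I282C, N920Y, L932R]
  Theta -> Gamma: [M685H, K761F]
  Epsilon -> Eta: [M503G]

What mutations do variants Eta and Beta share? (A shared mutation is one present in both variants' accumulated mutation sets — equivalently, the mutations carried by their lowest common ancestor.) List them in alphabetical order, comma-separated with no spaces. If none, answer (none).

Accumulating mutations along path to Eta:
  At Delta: gained [] -> total []
  At Beta: gained ['P771R'] -> total ['P771R']
  At Epsilon: gained ['R239N', 'T472G'] -> total ['P771R', 'R239N', 'T472G']
  At Eta: gained ['M503G'] -> total ['M503G', 'P771R', 'R239N', 'T472G']
Mutations(Eta) = ['M503G', 'P771R', 'R239N', 'T472G']
Accumulating mutations along path to Beta:
  At Delta: gained [] -> total []
  At Beta: gained ['P771R'] -> total ['P771R']
Mutations(Beta) = ['P771R']
Intersection: ['M503G', 'P771R', 'R239N', 'T472G'] ∩ ['P771R'] = ['P771R']

Answer: P771R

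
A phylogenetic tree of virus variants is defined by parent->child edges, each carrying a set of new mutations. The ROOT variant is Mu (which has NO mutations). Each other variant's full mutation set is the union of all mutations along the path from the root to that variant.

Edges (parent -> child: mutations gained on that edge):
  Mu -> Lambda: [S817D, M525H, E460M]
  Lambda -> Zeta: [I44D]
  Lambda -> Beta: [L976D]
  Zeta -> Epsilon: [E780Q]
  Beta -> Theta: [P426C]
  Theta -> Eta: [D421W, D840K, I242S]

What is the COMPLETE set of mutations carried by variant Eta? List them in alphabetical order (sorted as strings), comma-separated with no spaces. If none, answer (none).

Answer: D421W,D840K,E460M,I242S,L976D,M525H,P426C,S817D

Derivation:
At Mu: gained [] -> total []
At Lambda: gained ['S817D', 'M525H', 'E460M'] -> total ['E460M', 'M525H', 'S817D']
At Beta: gained ['L976D'] -> total ['E460M', 'L976D', 'M525H', 'S817D']
At Theta: gained ['P426C'] -> total ['E460M', 'L976D', 'M525H', 'P426C', 'S817D']
At Eta: gained ['D421W', 'D840K', 'I242S'] -> total ['D421W', 'D840K', 'E460M', 'I242S', 'L976D', 'M525H', 'P426C', 'S817D']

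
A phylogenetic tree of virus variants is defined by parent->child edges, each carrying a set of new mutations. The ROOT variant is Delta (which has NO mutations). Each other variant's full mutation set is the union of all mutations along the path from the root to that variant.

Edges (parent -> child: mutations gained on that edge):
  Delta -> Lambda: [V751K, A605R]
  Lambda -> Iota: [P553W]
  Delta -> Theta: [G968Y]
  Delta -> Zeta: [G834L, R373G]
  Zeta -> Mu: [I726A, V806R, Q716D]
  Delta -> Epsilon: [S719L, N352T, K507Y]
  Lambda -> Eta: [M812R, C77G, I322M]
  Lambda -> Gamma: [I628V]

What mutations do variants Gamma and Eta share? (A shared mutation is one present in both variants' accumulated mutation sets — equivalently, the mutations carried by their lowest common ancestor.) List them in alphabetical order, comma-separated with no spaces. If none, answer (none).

Accumulating mutations along path to Gamma:
  At Delta: gained [] -> total []
  At Lambda: gained ['V751K', 'A605R'] -> total ['A605R', 'V751K']
  At Gamma: gained ['I628V'] -> total ['A605R', 'I628V', 'V751K']
Mutations(Gamma) = ['A605R', 'I628V', 'V751K']
Accumulating mutations along path to Eta:
  At Delta: gained [] -> total []
  At Lambda: gained ['V751K', 'A605R'] -> total ['A605R', 'V751K']
  At Eta: gained ['M812R', 'C77G', 'I322M'] -> total ['A605R', 'C77G', 'I322M', 'M812R', 'V751K']
Mutations(Eta) = ['A605R', 'C77G', 'I322M', 'M812R', 'V751K']
Intersection: ['A605R', 'I628V', 'V751K'] ∩ ['A605R', 'C77G', 'I322M', 'M812R', 'V751K'] = ['A605R', 'V751K']

Answer: A605R,V751K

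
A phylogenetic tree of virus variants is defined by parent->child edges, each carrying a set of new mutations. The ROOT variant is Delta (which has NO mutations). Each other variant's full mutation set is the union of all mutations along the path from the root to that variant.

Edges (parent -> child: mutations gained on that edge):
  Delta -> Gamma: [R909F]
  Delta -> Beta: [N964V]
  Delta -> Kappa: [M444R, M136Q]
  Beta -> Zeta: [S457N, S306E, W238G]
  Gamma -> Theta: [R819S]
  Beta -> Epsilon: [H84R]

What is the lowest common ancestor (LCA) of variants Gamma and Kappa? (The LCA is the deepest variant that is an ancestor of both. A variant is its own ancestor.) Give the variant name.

Path from root to Gamma: Delta -> Gamma
  ancestors of Gamma: {Delta, Gamma}
Path from root to Kappa: Delta -> Kappa
  ancestors of Kappa: {Delta, Kappa}
Common ancestors: {Delta}
Walk up from Kappa: Kappa (not in ancestors of Gamma), Delta (in ancestors of Gamma)
Deepest common ancestor (LCA) = Delta

Answer: Delta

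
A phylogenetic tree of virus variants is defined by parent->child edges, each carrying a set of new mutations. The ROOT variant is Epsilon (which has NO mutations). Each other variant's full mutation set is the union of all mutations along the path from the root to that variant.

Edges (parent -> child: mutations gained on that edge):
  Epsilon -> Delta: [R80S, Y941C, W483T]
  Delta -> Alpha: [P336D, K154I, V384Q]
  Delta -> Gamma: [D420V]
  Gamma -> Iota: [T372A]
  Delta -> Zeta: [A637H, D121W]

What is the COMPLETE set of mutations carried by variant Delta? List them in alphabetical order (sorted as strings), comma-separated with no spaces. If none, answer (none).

Answer: R80S,W483T,Y941C

Derivation:
At Epsilon: gained [] -> total []
At Delta: gained ['R80S', 'Y941C', 'W483T'] -> total ['R80S', 'W483T', 'Y941C']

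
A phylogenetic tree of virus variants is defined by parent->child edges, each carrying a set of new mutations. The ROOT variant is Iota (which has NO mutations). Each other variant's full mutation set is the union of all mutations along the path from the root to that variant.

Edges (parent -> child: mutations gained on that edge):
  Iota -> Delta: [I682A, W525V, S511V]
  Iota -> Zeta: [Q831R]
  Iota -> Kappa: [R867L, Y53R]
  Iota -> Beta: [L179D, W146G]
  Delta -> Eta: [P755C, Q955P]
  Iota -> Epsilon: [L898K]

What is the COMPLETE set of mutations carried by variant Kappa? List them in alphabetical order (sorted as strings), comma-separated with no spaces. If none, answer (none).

Answer: R867L,Y53R

Derivation:
At Iota: gained [] -> total []
At Kappa: gained ['R867L', 'Y53R'] -> total ['R867L', 'Y53R']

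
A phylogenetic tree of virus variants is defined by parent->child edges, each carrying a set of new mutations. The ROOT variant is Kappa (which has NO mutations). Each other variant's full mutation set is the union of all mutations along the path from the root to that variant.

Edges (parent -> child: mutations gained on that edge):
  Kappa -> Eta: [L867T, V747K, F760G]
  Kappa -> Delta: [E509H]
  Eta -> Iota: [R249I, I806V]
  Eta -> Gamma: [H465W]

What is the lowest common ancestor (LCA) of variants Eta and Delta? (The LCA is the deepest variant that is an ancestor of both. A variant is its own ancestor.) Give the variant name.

Answer: Kappa

Derivation:
Path from root to Eta: Kappa -> Eta
  ancestors of Eta: {Kappa, Eta}
Path from root to Delta: Kappa -> Delta
  ancestors of Delta: {Kappa, Delta}
Common ancestors: {Kappa}
Walk up from Delta: Delta (not in ancestors of Eta), Kappa (in ancestors of Eta)
Deepest common ancestor (LCA) = Kappa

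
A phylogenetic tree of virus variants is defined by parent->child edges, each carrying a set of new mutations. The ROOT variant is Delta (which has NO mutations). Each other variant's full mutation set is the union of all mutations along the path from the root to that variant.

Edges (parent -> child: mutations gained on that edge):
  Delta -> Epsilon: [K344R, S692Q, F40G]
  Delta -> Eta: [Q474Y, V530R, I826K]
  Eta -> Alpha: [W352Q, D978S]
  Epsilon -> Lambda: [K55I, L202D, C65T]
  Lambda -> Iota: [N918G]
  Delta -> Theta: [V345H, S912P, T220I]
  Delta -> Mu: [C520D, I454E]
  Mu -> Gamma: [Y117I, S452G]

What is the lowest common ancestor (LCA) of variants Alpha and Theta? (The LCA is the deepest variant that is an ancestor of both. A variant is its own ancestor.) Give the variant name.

Answer: Delta

Derivation:
Path from root to Alpha: Delta -> Eta -> Alpha
  ancestors of Alpha: {Delta, Eta, Alpha}
Path from root to Theta: Delta -> Theta
  ancestors of Theta: {Delta, Theta}
Common ancestors: {Delta}
Walk up from Theta: Theta (not in ancestors of Alpha), Delta (in ancestors of Alpha)
Deepest common ancestor (LCA) = Delta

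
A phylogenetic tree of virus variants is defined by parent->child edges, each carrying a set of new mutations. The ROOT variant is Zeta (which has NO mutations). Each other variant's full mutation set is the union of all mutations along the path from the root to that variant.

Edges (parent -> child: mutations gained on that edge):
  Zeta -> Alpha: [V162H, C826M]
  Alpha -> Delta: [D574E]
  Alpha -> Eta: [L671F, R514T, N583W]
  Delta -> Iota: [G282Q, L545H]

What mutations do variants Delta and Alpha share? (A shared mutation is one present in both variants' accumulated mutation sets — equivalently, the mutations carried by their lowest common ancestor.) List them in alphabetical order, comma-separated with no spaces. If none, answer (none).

Answer: C826M,V162H

Derivation:
Accumulating mutations along path to Delta:
  At Zeta: gained [] -> total []
  At Alpha: gained ['V162H', 'C826M'] -> total ['C826M', 'V162H']
  At Delta: gained ['D574E'] -> total ['C826M', 'D574E', 'V162H']
Mutations(Delta) = ['C826M', 'D574E', 'V162H']
Accumulating mutations along path to Alpha:
  At Zeta: gained [] -> total []
  At Alpha: gained ['V162H', 'C826M'] -> total ['C826M', 'V162H']
Mutations(Alpha) = ['C826M', 'V162H']
Intersection: ['C826M', 'D574E', 'V162H'] ∩ ['C826M', 'V162H'] = ['C826M', 'V162H']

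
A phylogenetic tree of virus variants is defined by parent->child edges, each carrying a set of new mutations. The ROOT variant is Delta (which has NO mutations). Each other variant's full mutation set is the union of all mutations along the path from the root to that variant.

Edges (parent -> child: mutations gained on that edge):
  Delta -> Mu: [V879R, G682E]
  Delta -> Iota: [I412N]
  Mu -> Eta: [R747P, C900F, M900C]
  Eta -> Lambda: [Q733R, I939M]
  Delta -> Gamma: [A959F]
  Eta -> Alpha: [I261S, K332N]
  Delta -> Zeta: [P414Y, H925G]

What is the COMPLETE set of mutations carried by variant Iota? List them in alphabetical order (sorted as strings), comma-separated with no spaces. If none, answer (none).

At Delta: gained [] -> total []
At Iota: gained ['I412N'] -> total ['I412N']

Answer: I412N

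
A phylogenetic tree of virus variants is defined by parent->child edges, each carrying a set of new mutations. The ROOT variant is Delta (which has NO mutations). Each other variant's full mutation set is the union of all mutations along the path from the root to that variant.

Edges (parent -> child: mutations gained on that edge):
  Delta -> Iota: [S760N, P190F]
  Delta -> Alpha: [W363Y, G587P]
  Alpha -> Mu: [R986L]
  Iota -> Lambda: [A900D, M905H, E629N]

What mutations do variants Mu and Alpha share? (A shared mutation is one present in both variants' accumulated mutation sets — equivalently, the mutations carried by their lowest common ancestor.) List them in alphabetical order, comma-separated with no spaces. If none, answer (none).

Answer: G587P,W363Y

Derivation:
Accumulating mutations along path to Mu:
  At Delta: gained [] -> total []
  At Alpha: gained ['W363Y', 'G587P'] -> total ['G587P', 'W363Y']
  At Mu: gained ['R986L'] -> total ['G587P', 'R986L', 'W363Y']
Mutations(Mu) = ['G587P', 'R986L', 'W363Y']
Accumulating mutations along path to Alpha:
  At Delta: gained [] -> total []
  At Alpha: gained ['W363Y', 'G587P'] -> total ['G587P', 'W363Y']
Mutations(Alpha) = ['G587P', 'W363Y']
Intersection: ['G587P', 'R986L', 'W363Y'] ∩ ['G587P', 'W363Y'] = ['G587P', 'W363Y']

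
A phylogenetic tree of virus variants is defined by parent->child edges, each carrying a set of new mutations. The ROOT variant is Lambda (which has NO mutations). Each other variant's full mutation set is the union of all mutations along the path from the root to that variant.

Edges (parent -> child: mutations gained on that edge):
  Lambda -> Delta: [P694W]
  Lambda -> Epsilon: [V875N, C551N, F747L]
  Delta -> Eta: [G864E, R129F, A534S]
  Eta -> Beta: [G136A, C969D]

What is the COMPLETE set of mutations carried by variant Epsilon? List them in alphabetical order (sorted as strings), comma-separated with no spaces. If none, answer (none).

At Lambda: gained [] -> total []
At Epsilon: gained ['V875N', 'C551N', 'F747L'] -> total ['C551N', 'F747L', 'V875N']

Answer: C551N,F747L,V875N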